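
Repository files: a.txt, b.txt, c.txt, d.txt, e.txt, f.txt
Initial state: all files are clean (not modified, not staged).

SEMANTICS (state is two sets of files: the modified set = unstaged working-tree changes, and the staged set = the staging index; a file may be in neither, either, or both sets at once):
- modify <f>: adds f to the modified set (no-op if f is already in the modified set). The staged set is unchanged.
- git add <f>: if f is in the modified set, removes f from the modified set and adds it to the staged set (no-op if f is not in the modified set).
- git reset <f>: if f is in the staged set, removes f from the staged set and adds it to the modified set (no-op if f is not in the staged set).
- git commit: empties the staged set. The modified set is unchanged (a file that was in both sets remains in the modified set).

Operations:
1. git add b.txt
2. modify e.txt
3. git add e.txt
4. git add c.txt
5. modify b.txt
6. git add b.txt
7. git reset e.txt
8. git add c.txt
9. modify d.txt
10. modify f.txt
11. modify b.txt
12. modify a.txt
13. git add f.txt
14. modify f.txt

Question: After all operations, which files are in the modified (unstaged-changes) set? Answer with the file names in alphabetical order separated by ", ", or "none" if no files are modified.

After op 1 (git add b.txt): modified={none} staged={none}
After op 2 (modify e.txt): modified={e.txt} staged={none}
After op 3 (git add e.txt): modified={none} staged={e.txt}
After op 4 (git add c.txt): modified={none} staged={e.txt}
After op 5 (modify b.txt): modified={b.txt} staged={e.txt}
After op 6 (git add b.txt): modified={none} staged={b.txt, e.txt}
After op 7 (git reset e.txt): modified={e.txt} staged={b.txt}
After op 8 (git add c.txt): modified={e.txt} staged={b.txt}
After op 9 (modify d.txt): modified={d.txt, e.txt} staged={b.txt}
After op 10 (modify f.txt): modified={d.txt, e.txt, f.txt} staged={b.txt}
After op 11 (modify b.txt): modified={b.txt, d.txt, e.txt, f.txt} staged={b.txt}
After op 12 (modify a.txt): modified={a.txt, b.txt, d.txt, e.txt, f.txt} staged={b.txt}
After op 13 (git add f.txt): modified={a.txt, b.txt, d.txt, e.txt} staged={b.txt, f.txt}
After op 14 (modify f.txt): modified={a.txt, b.txt, d.txt, e.txt, f.txt} staged={b.txt, f.txt}

Answer: a.txt, b.txt, d.txt, e.txt, f.txt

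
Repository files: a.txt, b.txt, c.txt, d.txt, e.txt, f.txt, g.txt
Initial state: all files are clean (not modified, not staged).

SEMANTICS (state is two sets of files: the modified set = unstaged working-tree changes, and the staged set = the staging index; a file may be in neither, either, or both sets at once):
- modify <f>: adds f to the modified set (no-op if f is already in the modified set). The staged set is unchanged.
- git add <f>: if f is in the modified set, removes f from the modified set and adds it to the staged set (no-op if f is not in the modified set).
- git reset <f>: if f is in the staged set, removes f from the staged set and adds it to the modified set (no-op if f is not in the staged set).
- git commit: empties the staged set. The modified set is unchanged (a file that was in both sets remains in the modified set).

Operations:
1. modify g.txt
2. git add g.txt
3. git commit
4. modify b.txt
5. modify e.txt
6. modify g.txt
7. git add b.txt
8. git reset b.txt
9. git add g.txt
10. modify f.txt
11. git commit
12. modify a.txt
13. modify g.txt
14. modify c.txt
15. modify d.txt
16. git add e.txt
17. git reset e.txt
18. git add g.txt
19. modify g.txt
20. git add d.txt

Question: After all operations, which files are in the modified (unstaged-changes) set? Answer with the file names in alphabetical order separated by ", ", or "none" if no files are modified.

Answer: a.txt, b.txt, c.txt, e.txt, f.txt, g.txt

Derivation:
After op 1 (modify g.txt): modified={g.txt} staged={none}
After op 2 (git add g.txt): modified={none} staged={g.txt}
After op 3 (git commit): modified={none} staged={none}
After op 4 (modify b.txt): modified={b.txt} staged={none}
After op 5 (modify e.txt): modified={b.txt, e.txt} staged={none}
After op 6 (modify g.txt): modified={b.txt, e.txt, g.txt} staged={none}
After op 7 (git add b.txt): modified={e.txt, g.txt} staged={b.txt}
After op 8 (git reset b.txt): modified={b.txt, e.txt, g.txt} staged={none}
After op 9 (git add g.txt): modified={b.txt, e.txt} staged={g.txt}
After op 10 (modify f.txt): modified={b.txt, e.txt, f.txt} staged={g.txt}
After op 11 (git commit): modified={b.txt, e.txt, f.txt} staged={none}
After op 12 (modify a.txt): modified={a.txt, b.txt, e.txt, f.txt} staged={none}
After op 13 (modify g.txt): modified={a.txt, b.txt, e.txt, f.txt, g.txt} staged={none}
After op 14 (modify c.txt): modified={a.txt, b.txt, c.txt, e.txt, f.txt, g.txt} staged={none}
After op 15 (modify d.txt): modified={a.txt, b.txt, c.txt, d.txt, e.txt, f.txt, g.txt} staged={none}
After op 16 (git add e.txt): modified={a.txt, b.txt, c.txt, d.txt, f.txt, g.txt} staged={e.txt}
After op 17 (git reset e.txt): modified={a.txt, b.txt, c.txt, d.txt, e.txt, f.txt, g.txt} staged={none}
After op 18 (git add g.txt): modified={a.txt, b.txt, c.txt, d.txt, e.txt, f.txt} staged={g.txt}
After op 19 (modify g.txt): modified={a.txt, b.txt, c.txt, d.txt, e.txt, f.txt, g.txt} staged={g.txt}
After op 20 (git add d.txt): modified={a.txt, b.txt, c.txt, e.txt, f.txt, g.txt} staged={d.txt, g.txt}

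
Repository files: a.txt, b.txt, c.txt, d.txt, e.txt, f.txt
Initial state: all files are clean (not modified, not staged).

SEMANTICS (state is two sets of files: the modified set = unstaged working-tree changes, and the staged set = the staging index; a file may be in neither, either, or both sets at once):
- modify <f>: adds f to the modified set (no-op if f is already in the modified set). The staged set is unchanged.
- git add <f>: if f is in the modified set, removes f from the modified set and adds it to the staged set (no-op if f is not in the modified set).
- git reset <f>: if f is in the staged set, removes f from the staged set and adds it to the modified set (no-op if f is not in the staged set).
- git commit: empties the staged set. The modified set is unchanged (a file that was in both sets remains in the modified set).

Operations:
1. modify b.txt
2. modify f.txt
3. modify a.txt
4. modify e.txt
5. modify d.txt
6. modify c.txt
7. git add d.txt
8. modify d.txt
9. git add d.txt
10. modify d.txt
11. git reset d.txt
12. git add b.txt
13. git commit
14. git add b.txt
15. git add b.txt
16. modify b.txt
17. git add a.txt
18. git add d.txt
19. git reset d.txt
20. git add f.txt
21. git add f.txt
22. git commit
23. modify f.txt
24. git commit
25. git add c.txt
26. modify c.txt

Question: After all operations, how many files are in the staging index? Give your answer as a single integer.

Answer: 1

Derivation:
After op 1 (modify b.txt): modified={b.txt} staged={none}
After op 2 (modify f.txt): modified={b.txt, f.txt} staged={none}
After op 3 (modify a.txt): modified={a.txt, b.txt, f.txt} staged={none}
After op 4 (modify e.txt): modified={a.txt, b.txt, e.txt, f.txt} staged={none}
After op 5 (modify d.txt): modified={a.txt, b.txt, d.txt, e.txt, f.txt} staged={none}
After op 6 (modify c.txt): modified={a.txt, b.txt, c.txt, d.txt, e.txt, f.txt} staged={none}
After op 7 (git add d.txt): modified={a.txt, b.txt, c.txt, e.txt, f.txt} staged={d.txt}
After op 8 (modify d.txt): modified={a.txt, b.txt, c.txt, d.txt, e.txt, f.txt} staged={d.txt}
After op 9 (git add d.txt): modified={a.txt, b.txt, c.txt, e.txt, f.txt} staged={d.txt}
After op 10 (modify d.txt): modified={a.txt, b.txt, c.txt, d.txt, e.txt, f.txt} staged={d.txt}
After op 11 (git reset d.txt): modified={a.txt, b.txt, c.txt, d.txt, e.txt, f.txt} staged={none}
After op 12 (git add b.txt): modified={a.txt, c.txt, d.txt, e.txt, f.txt} staged={b.txt}
After op 13 (git commit): modified={a.txt, c.txt, d.txt, e.txt, f.txt} staged={none}
After op 14 (git add b.txt): modified={a.txt, c.txt, d.txt, e.txt, f.txt} staged={none}
After op 15 (git add b.txt): modified={a.txt, c.txt, d.txt, e.txt, f.txt} staged={none}
After op 16 (modify b.txt): modified={a.txt, b.txt, c.txt, d.txt, e.txt, f.txt} staged={none}
After op 17 (git add a.txt): modified={b.txt, c.txt, d.txt, e.txt, f.txt} staged={a.txt}
After op 18 (git add d.txt): modified={b.txt, c.txt, e.txt, f.txt} staged={a.txt, d.txt}
After op 19 (git reset d.txt): modified={b.txt, c.txt, d.txt, e.txt, f.txt} staged={a.txt}
After op 20 (git add f.txt): modified={b.txt, c.txt, d.txt, e.txt} staged={a.txt, f.txt}
After op 21 (git add f.txt): modified={b.txt, c.txt, d.txt, e.txt} staged={a.txt, f.txt}
After op 22 (git commit): modified={b.txt, c.txt, d.txt, e.txt} staged={none}
After op 23 (modify f.txt): modified={b.txt, c.txt, d.txt, e.txt, f.txt} staged={none}
After op 24 (git commit): modified={b.txt, c.txt, d.txt, e.txt, f.txt} staged={none}
After op 25 (git add c.txt): modified={b.txt, d.txt, e.txt, f.txt} staged={c.txt}
After op 26 (modify c.txt): modified={b.txt, c.txt, d.txt, e.txt, f.txt} staged={c.txt}
Final staged set: {c.txt} -> count=1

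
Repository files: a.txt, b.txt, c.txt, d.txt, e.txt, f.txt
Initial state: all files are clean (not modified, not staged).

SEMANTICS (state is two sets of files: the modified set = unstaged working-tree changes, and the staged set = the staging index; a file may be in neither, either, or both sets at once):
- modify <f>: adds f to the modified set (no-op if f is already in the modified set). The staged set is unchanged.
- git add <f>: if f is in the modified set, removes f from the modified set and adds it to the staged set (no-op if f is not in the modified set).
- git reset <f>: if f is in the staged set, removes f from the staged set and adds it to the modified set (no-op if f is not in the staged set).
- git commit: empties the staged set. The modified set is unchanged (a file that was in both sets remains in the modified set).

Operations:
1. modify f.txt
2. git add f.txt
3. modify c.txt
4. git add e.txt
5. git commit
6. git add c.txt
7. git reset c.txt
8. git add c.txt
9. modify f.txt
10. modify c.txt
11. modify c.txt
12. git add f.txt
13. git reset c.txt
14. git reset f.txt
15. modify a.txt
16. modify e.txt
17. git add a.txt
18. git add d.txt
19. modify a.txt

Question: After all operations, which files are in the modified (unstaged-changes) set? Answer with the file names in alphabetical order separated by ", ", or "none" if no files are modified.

Answer: a.txt, c.txt, e.txt, f.txt

Derivation:
After op 1 (modify f.txt): modified={f.txt} staged={none}
After op 2 (git add f.txt): modified={none} staged={f.txt}
After op 3 (modify c.txt): modified={c.txt} staged={f.txt}
After op 4 (git add e.txt): modified={c.txt} staged={f.txt}
After op 5 (git commit): modified={c.txt} staged={none}
After op 6 (git add c.txt): modified={none} staged={c.txt}
After op 7 (git reset c.txt): modified={c.txt} staged={none}
After op 8 (git add c.txt): modified={none} staged={c.txt}
After op 9 (modify f.txt): modified={f.txt} staged={c.txt}
After op 10 (modify c.txt): modified={c.txt, f.txt} staged={c.txt}
After op 11 (modify c.txt): modified={c.txt, f.txt} staged={c.txt}
After op 12 (git add f.txt): modified={c.txt} staged={c.txt, f.txt}
After op 13 (git reset c.txt): modified={c.txt} staged={f.txt}
After op 14 (git reset f.txt): modified={c.txt, f.txt} staged={none}
After op 15 (modify a.txt): modified={a.txt, c.txt, f.txt} staged={none}
After op 16 (modify e.txt): modified={a.txt, c.txt, e.txt, f.txt} staged={none}
After op 17 (git add a.txt): modified={c.txt, e.txt, f.txt} staged={a.txt}
After op 18 (git add d.txt): modified={c.txt, e.txt, f.txt} staged={a.txt}
After op 19 (modify a.txt): modified={a.txt, c.txt, e.txt, f.txt} staged={a.txt}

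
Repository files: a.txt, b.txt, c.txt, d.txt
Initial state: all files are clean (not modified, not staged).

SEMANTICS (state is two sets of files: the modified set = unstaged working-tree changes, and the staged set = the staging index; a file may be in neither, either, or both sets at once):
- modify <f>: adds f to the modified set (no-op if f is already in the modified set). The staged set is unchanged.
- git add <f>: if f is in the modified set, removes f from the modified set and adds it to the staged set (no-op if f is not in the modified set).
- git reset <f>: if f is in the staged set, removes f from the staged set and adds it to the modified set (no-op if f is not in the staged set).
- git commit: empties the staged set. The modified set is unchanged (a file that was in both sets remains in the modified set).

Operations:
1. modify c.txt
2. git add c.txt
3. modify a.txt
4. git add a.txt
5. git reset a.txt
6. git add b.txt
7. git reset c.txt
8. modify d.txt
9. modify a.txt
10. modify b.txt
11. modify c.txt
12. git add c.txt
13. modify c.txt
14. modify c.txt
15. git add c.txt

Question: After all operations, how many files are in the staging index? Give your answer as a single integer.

Answer: 1

Derivation:
After op 1 (modify c.txt): modified={c.txt} staged={none}
After op 2 (git add c.txt): modified={none} staged={c.txt}
After op 3 (modify a.txt): modified={a.txt} staged={c.txt}
After op 4 (git add a.txt): modified={none} staged={a.txt, c.txt}
After op 5 (git reset a.txt): modified={a.txt} staged={c.txt}
After op 6 (git add b.txt): modified={a.txt} staged={c.txt}
After op 7 (git reset c.txt): modified={a.txt, c.txt} staged={none}
After op 8 (modify d.txt): modified={a.txt, c.txt, d.txt} staged={none}
After op 9 (modify a.txt): modified={a.txt, c.txt, d.txt} staged={none}
After op 10 (modify b.txt): modified={a.txt, b.txt, c.txt, d.txt} staged={none}
After op 11 (modify c.txt): modified={a.txt, b.txt, c.txt, d.txt} staged={none}
After op 12 (git add c.txt): modified={a.txt, b.txt, d.txt} staged={c.txt}
After op 13 (modify c.txt): modified={a.txt, b.txt, c.txt, d.txt} staged={c.txt}
After op 14 (modify c.txt): modified={a.txt, b.txt, c.txt, d.txt} staged={c.txt}
After op 15 (git add c.txt): modified={a.txt, b.txt, d.txt} staged={c.txt}
Final staged set: {c.txt} -> count=1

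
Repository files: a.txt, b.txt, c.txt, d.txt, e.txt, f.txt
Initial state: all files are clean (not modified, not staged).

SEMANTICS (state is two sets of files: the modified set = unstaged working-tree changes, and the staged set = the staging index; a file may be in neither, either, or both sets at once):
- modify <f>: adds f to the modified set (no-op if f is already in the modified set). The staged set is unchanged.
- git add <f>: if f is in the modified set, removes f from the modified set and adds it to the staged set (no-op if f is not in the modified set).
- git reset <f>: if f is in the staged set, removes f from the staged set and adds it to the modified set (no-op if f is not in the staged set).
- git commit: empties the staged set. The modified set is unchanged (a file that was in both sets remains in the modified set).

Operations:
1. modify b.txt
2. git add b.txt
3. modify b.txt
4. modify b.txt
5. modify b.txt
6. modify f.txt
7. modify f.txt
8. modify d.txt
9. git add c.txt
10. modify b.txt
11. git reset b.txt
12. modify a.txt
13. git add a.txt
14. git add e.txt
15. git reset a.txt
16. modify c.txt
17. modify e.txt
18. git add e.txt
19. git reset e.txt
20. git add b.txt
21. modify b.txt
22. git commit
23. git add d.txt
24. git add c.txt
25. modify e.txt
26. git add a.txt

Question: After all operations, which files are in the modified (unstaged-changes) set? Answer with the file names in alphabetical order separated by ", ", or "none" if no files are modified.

Answer: b.txt, e.txt, f.txt

Derivation:
After op 1 (modify b.txt): modified={b.txt} staged={none}
After op 2 (git add b.txt): modified={none} staged={b.txt}
After op 3 (modify b.txt): modified={b.txt} staged={b.txt}
After op 4 (modify b.txt): modified={b.txt} staged={b.txt}
After op 5 (modify b.txt): modified={b.txt} staged={b.txt}
After op 6 (modify f.txt): modified={b.txt, f.txt} staged={b.txt}
After op 7 (modify f.txt): modified={b.txt, f.txt} staged={b.txt}
After op 8 (modify d.txt): modified={b.txt, d.txt, f.txt} staged={b.txt}
After op 9 (git add c.txt): modified={b.txt, d.txt, f.txt} staged={b.txt}
After op 10 (modify b.txt): modified={b.txt, d.txt, f.txt} staged={b.txt}
After op 11 (git reset b.txt): modified={b.txt, d.txt, f.txt} staged={none}
After op 12 (modify a.txt): modified={a.txt, b.txt, d.txt, f.txt} staged={none}
After op 13 (git add a.txt): modified={b.txt, d.txt, f.txt} staged={a.txt}
After op 14 (git add e.txt): modified={b.txt, d.txt, f.txt} staged={a.txt}
After op 15 (git reset a.txt): modified={a.txt, b.txt, d.txt, f.txt} staged={none}
After op 16 (modify c.txt): modified={a.txt, b.txt, c.txt, d.txt, f.txt} staged={none}
After op 17 (modify e.txt): modified={a.txt, b.txt, c.txt, d.txt, e.txt, f.txt} staged={none}
After op 18 (git add e.txt): modified={a.txt, b.txt, c.txt, d.txt, f.txt} staged={e.txt}
After op 19 (git reset e.txt): modified={a.txt, b.txt, c.txt, d.txt, e.txt, f.txt} staged={none}
After op 20 (git add b.txt): modified={a.txt, c.txt, d.txt, e.txt, f.txt} staged={b.txt}
After op 21 (modify b.txt): modified={a.txt, b.txt, c.txt, d.txt, e.txt, f.txt} staged={b.txt}
After op 22 (git commit): modified={a.txt, b.txt, c.txt, d.txt, e.txt, f.txt} staged={none}
After op 23 (git add d.txt): modified={a.txt, b.txt, c.txt, e.txt, f.txt} staged={d.txt}
After op 24 (git add c.txt): modified={a.txt, b.txt, e.txt, f.txt} staged={c.txt, d.txt}
After op 25 (modify e.txt): modified={a.txt, b.txt, e.txt, f.txt} staged={c.txt, d.txt}
After op 26 (git add a.txt): modified={b.txt, e.txt, f.txt} staged={a.txt, c.txt, d.txt}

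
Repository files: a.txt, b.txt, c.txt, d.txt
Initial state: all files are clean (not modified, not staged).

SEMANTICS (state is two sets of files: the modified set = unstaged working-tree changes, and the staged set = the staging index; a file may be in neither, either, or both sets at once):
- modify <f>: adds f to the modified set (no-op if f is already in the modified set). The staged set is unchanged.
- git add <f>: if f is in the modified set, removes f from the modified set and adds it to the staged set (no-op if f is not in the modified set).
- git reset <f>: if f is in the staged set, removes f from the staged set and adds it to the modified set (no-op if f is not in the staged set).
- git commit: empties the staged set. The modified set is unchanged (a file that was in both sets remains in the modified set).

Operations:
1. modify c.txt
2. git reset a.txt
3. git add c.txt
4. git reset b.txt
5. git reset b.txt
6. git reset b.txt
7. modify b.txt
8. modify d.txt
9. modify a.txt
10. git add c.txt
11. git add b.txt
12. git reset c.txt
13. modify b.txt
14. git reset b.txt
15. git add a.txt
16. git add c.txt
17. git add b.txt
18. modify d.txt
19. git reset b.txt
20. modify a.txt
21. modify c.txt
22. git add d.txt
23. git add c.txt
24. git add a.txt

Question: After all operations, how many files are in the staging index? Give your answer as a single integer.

After op 1 (modify c.txt): modified={c.txt} staged={none}
After op 2 (git reset a.txt): modified={c.txt} staged={none}
After op 3 (git add c.txt): modified={none} staged={c.txt}
After op 4 (git reset b.txt): modified={none} staged={c.txt}
After op 5 (git reset b.txt): modified={none} staged={c.txt}
After op 6 (git reset b.txt): modified={none} staged={c.txt}
After op 7 (modify b.txt): modified={b.txt} staged={c.txt}
After op 8 (modify d.txt): modified={b.txt, d.txt} staged={c.txt}
After op 9 (modify a.txt): modified={a.txt, b.txt, d.txt} staged={c.txt}
After op 10 (git add c.txt): modified={a.txt, b.txt, d.txt} staged={c.txt}
After op 11 (git add b.txt): modified={a.txt, d.txt} staged={b.txt, c.txt}
After op 12 (git reset c.txt): modified={a.txt, c.txt, d.txt} staged={b.txt}
After op 13 (modify b.txt): modified={a.txt, b.txt, c.txt, d.txt} staged={b.txt}
After op 14 (git reset b.txt): modified={a.txt, b.txt, c.txt, d.txt} staged={none}
After op 15 (git add a.txt): modified={b.txt, c.txt, d.txt} staged={a.txt}
After op 16 (git add c.txt): modified={b.txt, d.txt} staged={a.txt, c.txt}
After op 17 (git add b.txt): modified={d.txt} staged={a.txt, b.txt, c.txt}
After op 18 (modify d.txt): modified={d.txt} staged={a.txt, b.txt, c.txt}
After op 19 (git reset b.txt): modified={b.txt, d.txt} staged={a.txt, c.txt}
After op 20 (modify a.txt): modified={a.txt, b.txt, d.txt} staged={a.txt, c.txt}
After op 21 (modify c.txt): modified={a.txt, b.txt, c.txt, d.txt} staged={a.txt, c.txt}
After op 22 (git add d.txt): modified={a.txt, b.txt, c.txt} staged={a.txt, c.txt, d.txt}
After op 23 (git add c.txt): modified={a.txt, b.txt} staged={a.txt, c.txt, d.txt}
After op 24 (git add a.txt): modified={b.txt} staged={a.txt, c.txt, d.txt}
Final staged set: {a.txt, c.txt, d.txt} -> count=3

Answer: 3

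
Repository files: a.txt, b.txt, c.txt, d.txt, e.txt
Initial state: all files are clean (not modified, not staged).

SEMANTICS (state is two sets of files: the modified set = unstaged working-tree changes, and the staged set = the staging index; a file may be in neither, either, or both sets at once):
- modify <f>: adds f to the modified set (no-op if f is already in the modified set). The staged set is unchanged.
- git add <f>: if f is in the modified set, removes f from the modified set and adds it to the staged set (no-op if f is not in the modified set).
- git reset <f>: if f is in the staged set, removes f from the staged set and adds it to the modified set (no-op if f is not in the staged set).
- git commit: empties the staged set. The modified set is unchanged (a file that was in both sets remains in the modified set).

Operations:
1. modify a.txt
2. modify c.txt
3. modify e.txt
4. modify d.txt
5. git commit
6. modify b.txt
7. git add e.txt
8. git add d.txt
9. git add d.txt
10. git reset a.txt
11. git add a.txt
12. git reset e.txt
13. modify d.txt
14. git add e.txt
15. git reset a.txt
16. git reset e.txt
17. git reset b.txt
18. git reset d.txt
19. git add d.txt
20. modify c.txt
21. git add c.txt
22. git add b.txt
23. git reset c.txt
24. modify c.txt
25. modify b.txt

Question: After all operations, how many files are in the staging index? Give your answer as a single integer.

After op 1 (modify a.txt): modified={a.txt} staged={none}
After op 2 (modify c.txt): modified={a.txt, c.txt} staged={none}
After op 3 (modify e.txt): modified={a.txt, c.txt, e.txt} staged={none}
After op 4 (modify d.txt): modified={a.txt, c.txt, d.txt, e.txt} staged={none}
After op 5 (git commit): modified={a.txt, c.txt, d.txt, e.txt} staged={none}
After op 6 (modify b.txt): modified={a.txt, b.txt, c.txt, d.txt, e.txt} staged={none}
After op 7 (git add e.txt): modified={a.txt, b.txt, c.txt, d.txt} staged={e.txt}
After op 8 (git add d.txt): modified={a.txt, b.txt, c.txt} staged={d.txt, e.txt}
After op 9 (git add d.txt): modified={a.txt, b.txt, c.txt} staged={d.txt, e.txt}
After op 10 (git reset a.txt): modified={a.txt, b.txt, c.txt} staged={d.txt, e.txt}
After op 11 (git add a.txt): modified={b.txt, c.txt} staged={a.txt, d.txt, e.txt}
After op 12 (git reset e.txt): modified={b.txt, c.txt, e.txt} staged={a.txt, d.txt}
After op 13 (modify d.txt): modified={b.txt, c.txt, d.txt, e.txt} staged={a.txt, d.txt}
After op 14 (git add e.txt): modified={b.txt, c.txt, d.txt} staged={a.txt, d.txt, e.txt}
After op 15 (git reset a.txt): modified={a.txt, b.txt, c.txt, d.txt} staged={d.txt, e.txt}
After op 16 (git reset e.txt): modified={a.txt, b.txt, c.txt, d.txt, e.txt} staged={d.txt}
After op 17 (git reset b.txt): modified={a.txt, b.txt, c.txt, d.txt, e.txt} staged={d.txt}
After op 18 (git reset d.txt): modified={a.txt, b.txt, c.txt, d.txt, e.txt} staged={none}
After op 19 (git add d.txt): modified={a.txt, b.txt, c.txt, e.txt} staged={d.txt}
After op 20 (modify c.txt): modified={a.txt, b.txt, c.txt, e.txt} staged={d.txt}
After op 21 (git add c.txt): modified={a.txt, b.txt, e.txt} staged={c.txt, d.txt}
After op 22 (git add b.txt): modified={a.txt, e.txt} staged={b.txt, c.txt, d.txt}
After op 23 (git reset c.txt): modified={a.txt, c.txt, e.txt} staged={b.txt, d.txt}
After op 24 (modify c.txt): modified={a.txt, c.txt, e.txt} staged={b.txt, d.txt}
After op 25 (modify b.txt): modified={a.txt, b.txt, c.txt, e.txt} staged={b.txt, d.txt}
Final staged set: {b.txt, d.txt} -> count=2

Answer: 2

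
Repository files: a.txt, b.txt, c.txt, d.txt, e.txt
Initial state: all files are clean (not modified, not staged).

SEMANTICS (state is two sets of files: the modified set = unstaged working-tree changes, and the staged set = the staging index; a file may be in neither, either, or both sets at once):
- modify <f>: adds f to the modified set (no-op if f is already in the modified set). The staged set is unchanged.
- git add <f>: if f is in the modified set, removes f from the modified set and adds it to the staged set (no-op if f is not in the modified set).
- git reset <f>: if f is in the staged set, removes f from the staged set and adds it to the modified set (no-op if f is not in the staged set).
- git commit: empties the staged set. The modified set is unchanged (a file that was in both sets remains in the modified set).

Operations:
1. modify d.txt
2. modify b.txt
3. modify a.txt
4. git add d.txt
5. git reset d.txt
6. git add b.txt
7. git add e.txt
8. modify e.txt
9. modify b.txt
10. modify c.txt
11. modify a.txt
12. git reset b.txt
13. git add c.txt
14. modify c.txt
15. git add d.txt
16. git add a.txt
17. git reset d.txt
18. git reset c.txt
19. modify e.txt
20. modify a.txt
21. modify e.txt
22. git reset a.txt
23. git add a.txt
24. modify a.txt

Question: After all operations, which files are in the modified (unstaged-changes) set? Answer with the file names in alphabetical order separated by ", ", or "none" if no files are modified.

Answer: a.txt, b.txt, c.txt, d.txt, e.txt

Derivation:
After op 1 (modify d.txt): modified={d.txt} staged={none}
After op 2 (modify b.txt): modified={b.txt, d.txt} staged={none}
After op 3 (modify a.txt): modified={a.txt, b.txt, d.txt} staged={none}
After op 4 (git add d.txt): modified={a.txt, b.txt} staged={d.txt}
After op 5 (git reset d.txt): modified={a.txt, b.txt, d.txt} staged={none}
After op 6 (git add b.txt): modified={a.txt, d.txt} staged={b.txt}
After op 7 (git add e.txt): modified={a.txt, d.txt} staged={b.txt}
After op 8 (modify e.txt): modified={a.txt, d.txt, e.txt} staged={b.txt}
After op 9 (modify b.txt): modified={a.txt, b.txt, d.txt, e.txt} staged={b.txt}
After op 10 (modify c.txt): modified={a.txt, b.txt, c.txt, d.txt, e.txt} staged={b.txt}
After op 11 (modify a.txt): modified={a.txt, b.txt, c.txt, d.txt, e.txt} staged={b.txt}
After op 12 (git reset b.txt): modified={a.txt, b.txt, c.txt, d.txt, e.txt} staged={none}
After op 13 (git add c.txt): modified={a.txt, b.txt, d.txt, e.txt} staged={c.txt}
After op 14 (modify c.txt): modified={a.txt, b.txt, c.txt, d.txt, e.txt} staged={c.txt}
After op 15 (git add d.txt): modified={a.txt, b.txt, c.txt, e.txt} staged={c.txt, d.txt}
After op 16 (git add a.txt): modified={b.txt, c.txt, e.txt} staged={a.txt, c.txt, d.txt}
After op 17 (git reset d.txt): modified={b.txt, c.txt, d.txt, e.txt} staged={a.txt, c.txt}
After op 18 (git reset c.txt): modified={b.txt, c.txt, d.txt, e.txt} staged={a.txt}
After op 19 (modify e.txt): modified={b.txt, c.txt, d.txt, e.txt} staged={a.txt}
After op 20 (modify a.txt): modified={a.txt, b.txt, c.txt, d.txt, e.txt} staged={a.txt}
After op 21 (modify e.txt): modified={a.txt, b.txt, c.txt, d.txt, e.txt} staged={a.txt}
After op 22 (git reset a.txt): modified={a.txt, b.txt, c.txt, d.txt, e.txt} staged={none}
After op 23 (git add a.txt): modified={b.txt, c.txt, d.txt, e.txt} staged={a.txt}
After op 24 (modify a.txt): modified={a.txt, b.txt, c.txt, d.txt, e.txt} staged={a.txt}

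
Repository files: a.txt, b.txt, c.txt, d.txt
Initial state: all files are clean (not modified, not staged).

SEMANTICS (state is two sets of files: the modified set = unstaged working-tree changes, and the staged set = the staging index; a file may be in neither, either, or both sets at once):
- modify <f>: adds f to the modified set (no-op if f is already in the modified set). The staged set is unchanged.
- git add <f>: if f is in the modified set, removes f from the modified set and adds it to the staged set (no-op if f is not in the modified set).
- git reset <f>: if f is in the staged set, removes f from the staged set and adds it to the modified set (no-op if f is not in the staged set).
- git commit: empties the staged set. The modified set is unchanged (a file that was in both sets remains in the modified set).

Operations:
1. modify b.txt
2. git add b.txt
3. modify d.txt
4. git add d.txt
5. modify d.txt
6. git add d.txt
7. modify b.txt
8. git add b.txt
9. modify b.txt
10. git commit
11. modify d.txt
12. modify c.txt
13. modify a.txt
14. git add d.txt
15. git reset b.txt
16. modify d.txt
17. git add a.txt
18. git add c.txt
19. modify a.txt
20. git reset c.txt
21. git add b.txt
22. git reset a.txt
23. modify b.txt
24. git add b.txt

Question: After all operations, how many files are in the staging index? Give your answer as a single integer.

Answer: 2

Derivation:
After op 1 (modify b.txt): modified={b.txt} staged={none}
After op 2 (git add b.txt): modified={none} staged={b.txt}
After op 3 (modify d.txt): modified={d.txt} staged={b.txt}
After op 4 (git add d.txt): modified={none} staged={b.txt, d.txt}
After op 5 (modify d.txt): modified={d.txt} staged={b.txt, d.txt}
After op 6 (git add d.txt): modified={none} staged={b.txt, d.txt}
After op 7 (modify b.txt): modified={b.txt} staged={b.txt, d.txt}
After op 8 (git add b.txt): modified={none} staged={b.txt, d.txt}
After op 9 (modify b.txt): modified={b.txt} staged={b.txt, d.txt}
After op 10 (git commit): modified={b.txt} staged={none}
After op 11 (modify d.txt): modified={b.txt, d.txt} staged={none}
After op 12 (modify c.txt): modified={b.txt, c.txt, d.txt} staged={none}
After op 13 (modify a.txt): modified={a.txt, b.txt, c.txt, d.txt} staged={none}
After op 14 (git add d.txt): modified={a.txt, b.txt, c.txt} staged={d.txt}
After op 15 (git reset b.txt): modified={a.txt, b.txt, c.txt} staged={d.txt}
After op 16 (modify d.txt): modified={a.txt, b.txt, c.txt, d.txt} staged={d.txt}
After op 17 (git add a.txt): modified={b.txt, c.txt, d.txt} staged={a.txt, d.txt}
After op 18 (git add c.txt): modified={b.txt, d.txt} staged={a.txt, c.txt, d.txt}
After op 19 (modify a.txt): modified={a.txt, b.txt, d.txt} staged={a.txt, c.txt, d.txt}
After op 20 (git reset c.txt): modified={a.txt, b.txt, c.txt, d.txt} staged={a.txt, d.txt}
After op 21 (git add b.txt): modified={a.txt, c.txt, d.txt} staged={a.txt, b.txt, d.txt}
After op 22 (git reset a.txt): modified={a.txt, c.txt, d.txt} staged={b.txt, d.txt}
After op 23 (modify b.txt): modified={a.txt, b.txt, c.txt, d.txt} staged={b.txt, d.txt}
After op 24 (git add b.txt): modified={a.txt, c.txt, d.txt} staged={b.txt, d.txt}
Final staged set: {b.txt, d.txt} -> count=2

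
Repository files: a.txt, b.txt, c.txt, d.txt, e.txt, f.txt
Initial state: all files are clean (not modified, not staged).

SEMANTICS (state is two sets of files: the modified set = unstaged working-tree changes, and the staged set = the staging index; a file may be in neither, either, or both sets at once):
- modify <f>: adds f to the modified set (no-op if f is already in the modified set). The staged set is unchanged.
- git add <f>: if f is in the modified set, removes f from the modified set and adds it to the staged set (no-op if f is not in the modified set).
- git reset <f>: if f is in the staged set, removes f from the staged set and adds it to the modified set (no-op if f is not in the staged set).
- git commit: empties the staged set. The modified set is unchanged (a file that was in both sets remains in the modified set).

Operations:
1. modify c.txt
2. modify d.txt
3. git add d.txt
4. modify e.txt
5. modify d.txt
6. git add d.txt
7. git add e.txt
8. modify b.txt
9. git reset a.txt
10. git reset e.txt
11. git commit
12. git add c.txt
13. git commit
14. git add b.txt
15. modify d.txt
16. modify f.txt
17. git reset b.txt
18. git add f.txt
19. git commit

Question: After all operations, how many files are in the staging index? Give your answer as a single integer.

Answer: 0

Derivation:
After op 1 (modify c.txt): modified={c.txt} staged={none}
After op 2 (modify d.txt): modified={c.txt, d.txt} staged={none}
After op 3 (git add d.txt): modified={c.txt} staged={d.txt}
After op 4 (modify e.txt): modified={c.txt, e.txt} staged={d.txt}
After op 5 (modify d.txt): modified={c.txt, d.txt, e.txt} staged={d.txt}
After op 6 (git add d.txt): modified={c.txt, e.txt} staged={d.txt}
After op 7 (git add e.txt): modified={c.txt} staged={d.txt, e.txt}
After op 8 (modify b.txt): modified={b.txt, c.txt} staged={d.txt, e.txt}
After op 9 (git reset a.txt): modified={b.txt, c.txt} staged={d.txt, e.txt}
After op 10 (git reset e.txt): modified={b.txt, c.txt, e.txt} staged={d.txt}
After op 11 (git commit): modified={b.txt, c.txt, e.txt} staged={none}
After op 12 (git add c.txt): modified={b.txt, e.txt} staged={c.txt}
After op 13 (git commit): modified={b.txt, e.txt} staged={none}
After op 14 (git add b.txt): modified={e.txt} staged={b.txt}
After op 15 (modify d.txt): modified={d.txt, e.txt} staged={b.txt}
After op 16 (modify f.txt): modified={d.txt, e.txt, f.txt} staged={b.txt}
After op 17 (git reset b.txt): modified={b.txt, d.txt, e.txt, f.txt} staged={none}
After op 18 (git add f.txt): modified={b.txt, d.txt, e.txt} staged={f.txt}
After op 19 (git commit): modified={b.txt, d.txt, e.txt} staged={none}
Final staged set: {none} -> count=0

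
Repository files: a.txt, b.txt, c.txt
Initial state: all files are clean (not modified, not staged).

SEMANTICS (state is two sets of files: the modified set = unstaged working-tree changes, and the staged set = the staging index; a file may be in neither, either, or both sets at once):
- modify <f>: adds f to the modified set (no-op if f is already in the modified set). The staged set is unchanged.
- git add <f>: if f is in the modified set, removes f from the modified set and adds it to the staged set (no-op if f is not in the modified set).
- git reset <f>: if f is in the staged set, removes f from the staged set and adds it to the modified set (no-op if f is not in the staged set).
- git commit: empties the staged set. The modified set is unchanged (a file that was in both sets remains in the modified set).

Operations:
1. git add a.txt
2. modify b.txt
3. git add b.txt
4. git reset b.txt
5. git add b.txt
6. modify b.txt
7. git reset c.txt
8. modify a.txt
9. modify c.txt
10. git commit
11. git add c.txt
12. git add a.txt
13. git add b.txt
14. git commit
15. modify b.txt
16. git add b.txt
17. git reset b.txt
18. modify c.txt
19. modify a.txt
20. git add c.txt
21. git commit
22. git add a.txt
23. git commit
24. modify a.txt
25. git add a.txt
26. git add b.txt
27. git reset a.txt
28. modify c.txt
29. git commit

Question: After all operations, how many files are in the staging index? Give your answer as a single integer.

After op 1 (git add a.txt): modified={none} staged={none}
After op 2 (modify b.txt): modified={b.txt} staged={none}
After op 3 (git add b.txt): modified={none} staged={b.txt}
After op 4 (git reset b.txt): modified={b.txt} staged={none}
After op 5 (git add b.txt): modified={none} staged={b.txt}
After op 6 (modify b.txt): modified={b.txt} staged={b.txt}
After op 7 (git reset c.txt): modified={b.txt} staged={b.txt}
After op 8 (modify a.txt): modified={a.txt, b.txt} staged={b.txt}
After op 9 (modify c.txt): modified={a.txt, b.txt, c.txt} staged={b.txt}
After op 10 (git commit): modified={a.txt, b.txt, c.txt} staged={none}
After op 11 (git add c.txt): modified={a.txt, b.txt} staged={c.txt}
After op 12 (git add a.txt): modified={b.txt} staged={a.txt, c.txt}
After op 13 (git add b.txt): modified={none} staged={a.txt, b.txt, c.txt}
After op 14 (git commit): modified={none} staged={none}
After op 15 (modify b.txt): modified={b.txt} staged={none}
After op 16 (git add b.txt): modified={none} staged={b.txt}
After op 17 (git reset b.txt): modified={b.txt} staged={none}
After op 18 (modify c.txt): modified={b.txt, c.txt} staged={none}
After op 19 (modify a.txt): modified={a.txt, b.txt, c.txt} staged={none}
After op 20 (git add c.txt): modified={a.txt, b.txt} staged={c.txt}
After op 21 (git commit): modified={a.txt, b.txt} staged={none}
After op 22 (git add a.txt): modified={b.txt} staged={a.txt}
After op 23 (git commit): modified={b.txt} staged={none}
After op 24 (modify a.txt): modified={a.txt, b.txt} staged={none}
After op 25 (git add a.txt): modified={b.txt} staged={a.txt}
After op 26 (git add b.txt): modified={none} staged={a.txt, b.txt}
After op 27 (git reset a.txt): modified={a.txt} staged={b.txt}
After op 28 (modify c.txt): modified={a.txt, c.txt} staged={b.txt}
After op 29 (git commit): modified={a.txt, c.txt} staged={none}
Final staged set: {none} -> count=0

Answer: 0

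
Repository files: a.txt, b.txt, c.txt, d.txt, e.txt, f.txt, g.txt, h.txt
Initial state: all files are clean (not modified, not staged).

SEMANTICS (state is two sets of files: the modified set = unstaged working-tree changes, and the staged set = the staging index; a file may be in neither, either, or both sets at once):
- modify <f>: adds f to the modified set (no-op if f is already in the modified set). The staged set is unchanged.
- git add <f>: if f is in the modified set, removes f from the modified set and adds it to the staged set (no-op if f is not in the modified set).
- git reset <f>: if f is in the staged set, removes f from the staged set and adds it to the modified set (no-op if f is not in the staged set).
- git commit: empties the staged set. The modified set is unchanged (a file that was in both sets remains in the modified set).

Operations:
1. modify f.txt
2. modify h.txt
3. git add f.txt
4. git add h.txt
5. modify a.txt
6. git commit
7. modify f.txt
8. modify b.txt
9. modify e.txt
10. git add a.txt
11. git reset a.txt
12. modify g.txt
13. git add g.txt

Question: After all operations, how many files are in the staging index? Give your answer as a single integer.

After op 1 (modify f.txt): modified={f.txt} staged={none}
After op 2 (modify h.txt): modified={f.txt, h.txt} staged={none}
After op 3 (git add f.txt): modified={h.txt} staged={f.txt}
After op 4 (git add h.txt): modified={none} staged={f.txt, h.txt}
After op 5 (modify a.txt): modified={a.txt} staged={f.txt, h.txt}
After op 6 (git commit): modified={a.txt} staged={none}
After op 7 (modify f.txt): modified={a.txt, f.txt} staged={none}
After op 8 (modify b.txt): modified={a.txt, b.txt, f.txt} staged={none}
After op 9 (modify e.txt): modified={a.txt, b.txt, e.txt, f.txt} staged={none}
After op 10 (git add a.txt): modified={b.txt, e.txt, f.txt} staged={a.txt}
After op 11 (git reset a.txt): modified={a.txt, b.txt, e.txt, f.txt} staged={none}
After op 12 (modify g.txt): modified={a.txt, b.txt, e.txt, f.txt, g.txt} staged={none}
After op 13 (git add g.txt): modified={a.txt, b.txt, e.txt, f.txt} staged={g.txt}
Final staged set: {g.txt} -> count=1

Answer: 1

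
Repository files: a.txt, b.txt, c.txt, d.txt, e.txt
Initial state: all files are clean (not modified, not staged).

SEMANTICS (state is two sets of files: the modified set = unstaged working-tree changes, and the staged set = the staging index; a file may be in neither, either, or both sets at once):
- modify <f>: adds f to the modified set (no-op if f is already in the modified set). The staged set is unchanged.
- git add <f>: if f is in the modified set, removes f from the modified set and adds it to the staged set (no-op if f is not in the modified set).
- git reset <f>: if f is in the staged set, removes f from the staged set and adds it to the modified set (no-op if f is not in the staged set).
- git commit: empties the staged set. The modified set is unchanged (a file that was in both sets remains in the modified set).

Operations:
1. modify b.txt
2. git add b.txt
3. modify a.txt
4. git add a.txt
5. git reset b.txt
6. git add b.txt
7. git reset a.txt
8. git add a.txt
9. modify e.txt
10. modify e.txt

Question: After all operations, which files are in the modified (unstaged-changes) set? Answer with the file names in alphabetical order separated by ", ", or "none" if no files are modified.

After op 1 (modify b.txt): modified={b.txt} staged={none}
After op 2 (git add b.txt): modified={none} staged={b.txt}
After op 3 (modify a.txt): modified={a.txt} staged={b.txt}
After op 4 (git add a.txt): modified={none} staged={a.txt, b.txt}
After op 5 (git reset b.txt): modified={b.txt} staged={a.txt}
After op 6 (git add b.txt): modified={none} staged={a.txt, b.txt}
After op 7 (git reset a.txt): modified={a.txt} staged={b.txt}
After op 8 (git add a.txt): modified={none} staged={a.txt, b.txt}
After op 9 (modify e.txt): modified={e.txt} staged={a.txt, b.txt}
After op 10 (modify e.txt): modified={e.txt} staged={a.txt, b.txt}

Answer: e.txt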